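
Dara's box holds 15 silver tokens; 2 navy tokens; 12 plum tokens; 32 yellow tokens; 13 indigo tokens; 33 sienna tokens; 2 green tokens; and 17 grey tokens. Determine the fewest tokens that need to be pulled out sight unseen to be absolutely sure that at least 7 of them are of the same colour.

41

The 8 colours are the holes; the tokens drawn are the pigeons.
To avoid 7 of any one colour, the worst case takes at most 6 of each colour, or every token of a colour that has fewer than 6.
That gives 6 + 2 + 6 + 6 + 6 + 6 + 2 + 6 = 40 tokens with no colour reaching 7.
The next token forces some colour to 7, so 40 + 1 = 41.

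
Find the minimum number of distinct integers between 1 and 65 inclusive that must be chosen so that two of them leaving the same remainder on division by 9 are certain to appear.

10

Pigeonhole: the 9 residue classes mod 9 are the pigeonholes.
With 9 integers one could put 1 in each residue class and have no class reach 2.
The 10th integer pushes some class to 2, so 9·1 + 1 = 10.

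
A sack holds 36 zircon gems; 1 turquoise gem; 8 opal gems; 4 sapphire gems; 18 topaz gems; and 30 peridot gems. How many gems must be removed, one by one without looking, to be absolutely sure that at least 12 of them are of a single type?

47

An adversary could hand out at most 11 gems per type (turquoise, opal, sapphire run out sooner): 11 + 1 + 8 + 4 + 11 + 11 = 46 gems and still no type has 12.
Pigeonhole: one more gem lands in a type already at 11, so 47 draws are enough and 46 are not.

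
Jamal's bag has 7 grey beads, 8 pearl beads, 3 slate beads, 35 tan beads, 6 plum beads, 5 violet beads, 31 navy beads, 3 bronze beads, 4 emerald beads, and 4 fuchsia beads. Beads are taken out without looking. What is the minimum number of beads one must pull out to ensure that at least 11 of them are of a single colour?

Put each drawn bead into a box by colour. The largest draw with every box below 11 takes min(count, 10) from each colour; colours with fewer than 10 contribute all they have.
Σ min(cᵢ, 10) = 7 + 8 + 3 + 10 + 6 + 5 + 10 + 3 + 4 + 4 = 60.
Draw number 60 + 1 = 61 must push one box to 11.

61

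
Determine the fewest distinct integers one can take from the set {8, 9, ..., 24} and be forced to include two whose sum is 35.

A set avoiding the sum 35 can contain at most one of each pair {x, 35−x}, plus the 3 elements whose complement lies outside the range.
The integers 8, …, 17 (10 of them) are such a set: any two sum to at least 8+9 = 17 and at most 16+17 = 33 < 35.
Any 11th integer completes one of the 7 pairs, so 11 choices force a sum of 35.

11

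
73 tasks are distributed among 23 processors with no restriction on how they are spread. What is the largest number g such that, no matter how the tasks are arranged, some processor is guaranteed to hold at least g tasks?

4

The 23 processors are the holes and the 73 tasks are the pigeons.
If every processor held at most 3 tasks, the total would be at most 23 × 3 = 69, which is less than 73.
So some processor holds at least ⌈73/23⌉ = 4 tasks.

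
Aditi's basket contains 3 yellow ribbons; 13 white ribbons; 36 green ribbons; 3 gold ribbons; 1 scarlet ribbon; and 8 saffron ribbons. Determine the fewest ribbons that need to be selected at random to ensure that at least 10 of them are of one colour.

34

By the pigeonhole principle, put each drawn ribbon into a box by colour. The largest draw with every box below 10 takes min(count, 9) from each colour; colours with fewer than 9 contribute all they have.
Σ min(cᵢ, 9) = 3 + 9 + 9 + 3 + 1 + 8 = 33.
Draw number 33 + 1 = 34 must push one box to 10.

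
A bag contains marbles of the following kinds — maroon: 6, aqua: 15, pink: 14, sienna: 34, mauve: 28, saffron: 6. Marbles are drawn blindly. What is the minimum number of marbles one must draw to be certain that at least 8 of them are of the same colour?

41

By pigeonhole, put each drawn marble into a box by colour. The largest draw with every box below 8 takes min(count, 7) from each colour; colours with fewer than 7 contribute all they have.
Σ min(cᵢ, 7) = 6 + 7 + 7 + 7 + 7 + 6 = 40.
Draw number 40 + 1 = 41 must push one box to 8.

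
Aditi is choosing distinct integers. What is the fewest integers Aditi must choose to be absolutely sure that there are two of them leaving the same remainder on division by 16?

17

The 16 residue classes mod 16 are the pigeonholes.
With 16 integers one could put 1 in each residue class and have no class reach 2.
The 17th integer pushes some class to 2, so 16·1 + 1 = 17.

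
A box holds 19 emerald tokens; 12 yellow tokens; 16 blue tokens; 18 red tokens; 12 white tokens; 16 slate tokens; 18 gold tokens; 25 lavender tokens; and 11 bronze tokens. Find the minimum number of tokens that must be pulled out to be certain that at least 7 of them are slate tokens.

138

In the worst case for collecting slate tokens, every non-slate token comes out first.
There are 19 + 12 + 16 + 18 + 12 + 18 + 25 + 11 = 131 non-slate tokens altogether.
After those, each further token must be slate, so 131 + 7 = 138 draws guarantee 7 slate tokens.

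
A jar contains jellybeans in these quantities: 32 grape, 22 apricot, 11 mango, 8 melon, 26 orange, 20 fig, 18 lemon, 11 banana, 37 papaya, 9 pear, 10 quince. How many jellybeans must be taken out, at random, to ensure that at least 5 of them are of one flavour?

45

The 11 flavours are the holes; the jellybeans drawn are the pigeons.
To avoid 5 of any one flavour, the worst case takes at most 4 of each flavour.
That gives 4 + 4 + 4 + 4 + 4 + 4 + 4 + 4 + 4 + 4 + 4 = 44 jellybeans with no flavour reaching 5.
The next jellybean forces some flavour to 5, so 44 + 1 = 45.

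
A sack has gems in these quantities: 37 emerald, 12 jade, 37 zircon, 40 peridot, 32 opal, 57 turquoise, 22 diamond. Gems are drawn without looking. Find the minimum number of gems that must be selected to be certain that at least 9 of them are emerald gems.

209

In the worst case for collecting emerald gems, every non-emerald gem comes out first.
There are 12 + 37 + 40 + 32 + 57 + 22 = 200 non-emerald gems altogether.
After those, each further gem must be emerald, so 200 + 9 = 209 draws guarantee 9 emerald gems.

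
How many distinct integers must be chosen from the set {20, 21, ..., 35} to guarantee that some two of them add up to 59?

Group the elements by complementary pair {x, 59−x}: {24,35}, {25,34}, {26,33}, …, giving 6 two-element pairs and 4 integers whose partner 59−x falls outside [20,35].
By the pigeonhole principle, treating each of those 10 groups as a pigeonhole, one can pick one integer per group — 10 integers — with no two summing to 59.
The 11th integer lands in an occupied pair, forcing a sum of 59.

11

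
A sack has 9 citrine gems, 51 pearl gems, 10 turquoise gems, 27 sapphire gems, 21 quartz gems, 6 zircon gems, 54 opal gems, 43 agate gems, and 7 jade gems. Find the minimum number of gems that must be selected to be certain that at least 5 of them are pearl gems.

182

In the worst case for collecting pearl gems, every non-pearl gem comes out first.
There are 9 + 10 + 27 + 21 + 6 + 54 + 43 + 7 = 177 non-pearl gems altogether.
After those, each further gem must be pearl, so 177 + 5 = 182 draws guarantee 5 pearl gems.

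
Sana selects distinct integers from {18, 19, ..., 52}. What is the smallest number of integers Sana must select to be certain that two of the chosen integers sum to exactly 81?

Group the elements by complementary pair {x, 81−x}: {29,52}, {30,51}, {31,50}, …, giving 12 two-element pairs and 11 integers whose partner 81−x falls outside [18,52].
By pigeonhole, treating each of those 23 groups as a pigeonhole, one can pick one integer per group — 23 integers — with no two summing to 81.
The 24th integer lands in an occupied pair, forcing a sum of 81.

24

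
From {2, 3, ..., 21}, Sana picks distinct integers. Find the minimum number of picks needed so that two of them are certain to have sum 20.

A set avoiding the sum 20 can contain at most one of each pair {x, 20−x}, plus the 4 elements whose complement lies outside the range or equal to its own complement.
The integers 10, …, 21 (12 of them) are such a set: any two sum to at least 10+11 = 21 > 20.
By the pigeonhole principle, any 13th integer completes one of the 8 pairs, so 13 choices force a sum of 20.

13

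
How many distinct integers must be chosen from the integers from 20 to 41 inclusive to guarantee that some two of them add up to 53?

A set avoiding the sum 53 can contain at most one of each pair {x, 53−x}, plus the 8 elements whose complement lies outside the range.
The integers 27, …, 41 (15 of them) are such a set: any two sum to at least 27+28 = 55 > 53.
By the pigeonhole principle, any 16th integer completes one of the 7 pairs, so 16 choices force a sum of 53.

16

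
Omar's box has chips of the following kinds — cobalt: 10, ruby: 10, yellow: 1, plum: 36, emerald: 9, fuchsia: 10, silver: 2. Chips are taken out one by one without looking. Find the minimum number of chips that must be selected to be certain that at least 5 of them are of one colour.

By pigeonhole, the 7 colours are the holes; the chips drawn are the pigeons.
To avoid 5 of any one colour, the worst case takes at most 4 of each colour, or every chip of a colour that has fewer than 4.
That gives 4 + 4 + 1 + 4 + 4 + 4 + 2 = 23 chips with no colour reaching 5.
The next chip forces some colour to 5, so 23 + 1 = 24.

24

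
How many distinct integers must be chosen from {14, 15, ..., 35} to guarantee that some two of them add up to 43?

15

Two chosen integers sum to 43 exactly when both halves of some pair {x, 43−x} with 14 ≤ x ≤ 43−x ≤ 29 are chosen — 8 such pairs.
The remaining 6 elements (those with no distinct partner in range) can never complete a 43-sum, so the worst case takes all of them and one from each pair: 6 + 8 = 14.
The 15th integer has to be the second member of some pair, so 14 + 1 = 15.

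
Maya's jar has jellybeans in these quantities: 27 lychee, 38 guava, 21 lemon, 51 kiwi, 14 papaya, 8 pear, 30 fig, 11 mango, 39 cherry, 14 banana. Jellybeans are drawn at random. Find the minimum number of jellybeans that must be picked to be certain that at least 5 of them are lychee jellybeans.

In the worst case for collecting lychee jellybeans, every non-lychee jellybean comes out first.
There are 38 + 21 + 51 + 14 + 8 + 30 + 11 + 39 + 14 = 226 non-lychee jellybeans altogether.
After those, each further jellybean must be lychee, so 226 + 5 = 231 draws guarantee 5 lychee jellybeans.

231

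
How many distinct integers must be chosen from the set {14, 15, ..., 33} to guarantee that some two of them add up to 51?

Two chosen integers sum to 51 exactly when both halves of some pair {x, 51−x} with 18 ≤ x ≤ 51−x ≤ 33 are chosen — 8 such pairs.
The remaining 4 elements (those with no distinct partner in range) can never complete a 51-sum, so the worst case takes all of them and one from each pair: 4 + 8 = 12.
The 13th integer has to be the second member of some pair, so 12 + 1 = 13.

13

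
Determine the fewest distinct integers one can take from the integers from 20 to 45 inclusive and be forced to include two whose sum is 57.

A set avoiding the sum 57 can contain at most one of each pair {x, 57−x}, plus the 8 elements whose complement lies outside the range.
The integers 29, …, 45 (17 of them) are such a set: any two sum to at least 29+30 = 59 > 57.
Any 18th integer completes one of the 9 pairs, so 18 choices force a sum of 57.

18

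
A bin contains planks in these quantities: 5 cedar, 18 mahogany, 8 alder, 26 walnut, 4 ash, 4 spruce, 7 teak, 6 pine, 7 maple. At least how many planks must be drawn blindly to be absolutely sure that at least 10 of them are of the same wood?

60

The 9 woods are the holes; the planks drawn are the pigeons.
To avoid 10 of any one wood, the worst case takes at most 9 of each wood, or every plank of a wood that has fewer than 9.
That gives 5 + 9 + 8 + 9 + 4 + 4 + 7 + 6 + 7 = 59 planks with no wood reaching 10.
The next plank forces some wood to 10, so 59 + 1 = 60.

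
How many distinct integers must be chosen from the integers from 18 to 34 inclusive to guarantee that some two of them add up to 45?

Two chosen integers sum to 45 exactly when both halves of some pair {x, 45−x} with 18 ≤ x ≤ 45−x ≤ 27 are chosen — 5 such pairs.
The remaining 7 elements (those with no distinct partner in range) can never complete a 45-sum, so the worst case takes all of them and one from each pair: 7 + 5 = 12.
The 13th integer has to be the second member of some pair, so 12 + 1 = 13.

13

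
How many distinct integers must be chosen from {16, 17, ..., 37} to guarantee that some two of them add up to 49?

A set avoiding the sum 49 can contain at most one of each pair {x, 49−x}, plus the 4 elements whose complement lies outside the range.
The integers 25, …, 37 (13 of them) are such a set: any two sum to at least 25+26 = 51 > 49.
Any 14th integer completes one of the 9 pairs, so 14 choices force a sum of 49.

14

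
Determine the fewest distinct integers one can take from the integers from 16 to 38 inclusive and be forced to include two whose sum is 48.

16

Group the elements by complementary pair {x, 48−x}: {16,32}, {17,31}, {18,30}, …, giving 8 two-element pairs, the single value 24 (it cannot pair with itself since the integers are distinct), and 6 integers whose partner 48−x falls outside [16,38].
By the pigeonhole principle, treating each of those 15 groups as a pigeonhole, one can pick one integer per group — 15 integers — with no two summing to 48.
The 16th integer lands in an occupied pair, forcing a sum of 48.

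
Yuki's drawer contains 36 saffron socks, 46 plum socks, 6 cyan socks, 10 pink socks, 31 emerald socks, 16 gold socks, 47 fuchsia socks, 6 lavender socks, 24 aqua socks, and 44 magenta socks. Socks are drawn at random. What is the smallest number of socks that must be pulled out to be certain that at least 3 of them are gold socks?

253

In the worst case for collecting gold socks, every non-gold sock comes out first.
There are 36 + 46 + 6 + 10 + 31 + 47 + 6 + 24 + 44 = 250 non-gold socks altogether.
After those, each further sock must be gold, so 250 + 3 = 253 draws guarantee 3 gold socks.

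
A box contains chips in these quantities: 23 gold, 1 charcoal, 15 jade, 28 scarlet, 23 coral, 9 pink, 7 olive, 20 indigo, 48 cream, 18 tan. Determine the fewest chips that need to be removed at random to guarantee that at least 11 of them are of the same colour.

88

Put each drawn chip into a box by colour. The largest draw with every box below 11 takes min(count, 10) from each colour; colours with fewer than 10 contribute all they have.
Σ min(cᵢ, 10) = 10 + 1 + 10 + 10 + 10 + 9 + 7 + 10 + 10 + 10 = 87.
Draw number 87 + 1 = 88 must push one box to 11.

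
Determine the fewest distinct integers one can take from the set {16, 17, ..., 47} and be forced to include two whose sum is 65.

Group the elements by complementary pair {x, 65−x}: {18,47}, {19,46}, {20,45}, …, giving 15 two-element pairs and 2 integers whose partner 65−x falls outside [16,47].
By pigeonhole, treating each of those 17 groups as a pigeonhole, one can pick one integer per group — 17 integers — with no two summing to 65.
The 18th integer lands in an occupied pair, forcing a sum of 65.

18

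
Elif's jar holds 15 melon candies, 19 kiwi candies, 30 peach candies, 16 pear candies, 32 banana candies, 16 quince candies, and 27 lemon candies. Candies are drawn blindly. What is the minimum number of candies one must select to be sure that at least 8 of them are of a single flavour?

50

By pigeonhole, put each drawn candy into a box by flavour. The largest draw with every box below 8 takes min(count, 7) from each flavour.
Σ min(cᵢ, 7) = 7 + 7 + 7 + 7 + 7 + 7 + 7 = 49.
Draw number 49 + 1 = 50 must push one box to 8.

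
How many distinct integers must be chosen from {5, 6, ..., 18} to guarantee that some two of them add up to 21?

A set avoiding the sum 21 can contain at most one of each pair {x, 21−x}, plus the 2 elements whose complement lies outside the range.
The integers 11, …, 18 (8 of them) are such a set: any two sum to at least 11+12 = 23 > 21.
Pigeonhole: any 9th integer completes one of the 6 pairs, so 9 choices force a sum of 21.

9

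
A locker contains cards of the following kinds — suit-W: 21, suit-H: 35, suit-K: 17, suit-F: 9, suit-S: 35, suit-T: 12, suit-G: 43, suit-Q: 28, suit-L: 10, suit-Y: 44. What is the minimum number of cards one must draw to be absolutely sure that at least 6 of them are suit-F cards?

In the worst case for collecting suit-F cards, every non-suit-F card comes out first.
There are 21 + 35 + 17 + 35 + 12 + 43 + 28 + 10 + 44 = 245 non-suit-F cards altogether.
After those, each further card must be suit-F, so 245 + 6 = 251 draws guarantee 6 suit-F cards.

251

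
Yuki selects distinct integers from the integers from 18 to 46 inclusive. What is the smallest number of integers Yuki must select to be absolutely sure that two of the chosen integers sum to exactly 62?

A set avoiding the sum 62 can contain at most one of each pair {x, 62−x}, plus the 3 elements whose complement lies outside the range or equal to its own complement.
The integers 31, …, 46 (16 of them) are such a set: any two sum to at least 31+32 = 63 > 62.
Any 17th integer completes one of the 13 pairs, so 17 choices force a sum of 62.

17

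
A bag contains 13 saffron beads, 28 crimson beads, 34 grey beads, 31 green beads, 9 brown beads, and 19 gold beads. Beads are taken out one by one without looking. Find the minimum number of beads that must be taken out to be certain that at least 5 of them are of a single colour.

By the pigeonhole principle, the 6 colours are the holes; the beads drawn are the pigeons.
To avoid 5 of any one colour, the worst case takes at most 4 of each colour.
That gives 4 + 4 + 4 + 4 + 4 + 4 = 24 beads with no colour reaching 5.
The next bead forces some colour to 5, so 24 + 1 = 25.

25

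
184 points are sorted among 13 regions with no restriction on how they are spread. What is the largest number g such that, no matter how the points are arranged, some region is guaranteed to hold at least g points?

15

Pigeonhole: the 13 regions are the holes and the 184 points are the pigeons.
If every region held at most 14 points, the total would be at most 13 × 14 = 182, which is less than 184.
So some region holds at least ⌈184/13⌉ = 15 points.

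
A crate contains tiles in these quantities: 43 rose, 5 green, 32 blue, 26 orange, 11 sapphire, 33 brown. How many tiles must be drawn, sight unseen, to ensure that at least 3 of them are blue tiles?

121

In the worst case for collecting blue tiles, every non-blue tile comes out first.
There are 43 + 5 + 26 + 11 + 33 = 118 non-blue tiles altogether.
After those, each further tile must be blue, so 118 + 3 = 121 draws guarantee 3 blue tiles.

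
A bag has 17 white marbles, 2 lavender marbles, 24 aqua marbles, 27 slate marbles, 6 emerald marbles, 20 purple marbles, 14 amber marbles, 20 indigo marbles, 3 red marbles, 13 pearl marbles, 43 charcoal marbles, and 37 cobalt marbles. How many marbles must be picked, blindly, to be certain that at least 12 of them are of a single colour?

111

By the pigeonhole principle, the 12 colours are the holes; the marbles drawn are the pigeons.
To avoid 12 of any one colour, the worst case takes at most 11 of each colour, or every marble of a colour that has fewer than 11.
That gives 11 + 2 + 11 + 11 + 6 + 11 + 11 + 11 + 3 + 11 + 11 + 11 = 110 marbles with no colour reaching 12.
The next marble forces some colour to 12, so 110 + 1 = 111.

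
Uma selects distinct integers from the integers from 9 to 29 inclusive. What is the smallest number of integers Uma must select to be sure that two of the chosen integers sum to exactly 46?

16

Group the elements by complementary pair {x, 46−x}: {17,29}, {18,28}, {19,27}, …, giving 6 two-element pairs, the single value 23 (it cannot pair with itself since the integers are distinct), and 8 integers whose partner 46−x falls outside [9,29].
By pigeonhole, treating each of those 15 groups as a pigeonhole, one can pick one integer per group — 15 integers — with no two summing to 46.
The 16th integer lands in an occupied pair, forcing a sum of 46.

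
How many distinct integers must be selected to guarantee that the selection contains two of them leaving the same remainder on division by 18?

19

By pigeonhole, the 18 residue classes mod 18 are the pigeonholes.
With 18 integers one could put 1 in each residue class and have no class reach 2.
The 19th integer pushes some class to 2, so 18·1 + 1 = 19.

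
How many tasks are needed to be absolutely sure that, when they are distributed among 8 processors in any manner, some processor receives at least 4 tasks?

With 24 tasks one could put exactly 3 in each of the 8 processors, and no processor would reach 4.
By the pigeonhole principle, one more task must land in a processor that already has 3, giving it 4.
So 8 × 3 + 1 = 25 tasks are required.

25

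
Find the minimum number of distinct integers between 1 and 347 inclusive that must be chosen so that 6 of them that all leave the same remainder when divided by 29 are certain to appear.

By the pigeonhole principle, the 29 residue classes mod 29 are the pigeonholes.
With 145 integers one could put 5 in each residue class and have no class reach 6.
The 146th integer pushes some class to 6, so 29·5 + 1 = 146.

146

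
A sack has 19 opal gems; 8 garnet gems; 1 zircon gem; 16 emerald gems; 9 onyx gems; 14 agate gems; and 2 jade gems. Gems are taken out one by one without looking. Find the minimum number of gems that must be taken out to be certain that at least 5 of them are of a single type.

The 7 types are the holes; the gems drawn are the pigeons.
To avoid 5 of any one type, the worst case takes at most 4 of each type, or every gem of a type that has fewer than 4.
That gives 4 + 4 + 1 + 4 + 4 + 4 + 2 = 23 gems with no type reaching 5.
The next gem forces some type to 5, so 23 + 1 = 24.

24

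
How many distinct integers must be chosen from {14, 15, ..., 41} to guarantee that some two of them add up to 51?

17

A set avoiding the sum 51 can contain at most one of each pair {x, 51−x}, plus the 4 elements whose complement lies outside the range.
The integers 26, …, 41 (16 of them) are such a set: any two sum to at least 26+27 = 53 > 51.
Any 17th integer completes one of the 12 pairs, so 17 choices force a sum of 51.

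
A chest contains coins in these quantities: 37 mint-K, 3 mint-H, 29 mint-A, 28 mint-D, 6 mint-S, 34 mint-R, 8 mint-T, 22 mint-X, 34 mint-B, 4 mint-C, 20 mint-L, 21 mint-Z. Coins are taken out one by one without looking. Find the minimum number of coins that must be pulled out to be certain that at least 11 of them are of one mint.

102

Put each drawn coin into a box by mint. The largest draw with every box below 11 takes min(count, 10) from each mint; mints with fewer than 10 contribute all they have.
Σ min(cᵢ, 10) = 10 + 3 + 10 + 10 + 6 + 10 + 8 + 10 + 10 + 4 + 10 + 10 = 101.
Draw number 101 + 1 = 102 must push one box to 11.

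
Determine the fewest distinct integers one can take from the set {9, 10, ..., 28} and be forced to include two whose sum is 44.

15

Group the elements by complementary pair {x, 44−x}: {16,28}, {17,27}, {18,26}, …, giving 6 two-element pairs, the single value 22 (it cannot pair with itself since the integers are distinct), and 7 integers whose partner 44−x falls outside [9,28].
By the pigeonhole principle, treating each of those 14 groups as a pigeonhole, one can pick one integer per group — 14 integers — with no two summing to 44.
The 15th integer lands in an occupied pair, forcing a sum of 44.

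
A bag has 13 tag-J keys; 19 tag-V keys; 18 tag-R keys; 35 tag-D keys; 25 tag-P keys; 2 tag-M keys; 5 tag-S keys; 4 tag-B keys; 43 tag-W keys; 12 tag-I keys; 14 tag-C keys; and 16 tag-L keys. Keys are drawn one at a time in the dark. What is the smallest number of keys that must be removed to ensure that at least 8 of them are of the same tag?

By pigeonhole, put each drawn key into a box by tag. The largest draw with every box below 8 takes min(count, 7) from each tag; tags with fewer than 7 contribute all they have.
Σ min(cᵢ, 7) = 7 + 7 + 7 + 7 + 7 + 2 + 5 + 4 + 7 + 7 + 7 + 7 = 74.
Draw number 74 + 1 = 75 must push one box to 8.

75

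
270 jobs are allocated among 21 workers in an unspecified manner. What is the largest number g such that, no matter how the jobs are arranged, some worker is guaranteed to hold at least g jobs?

13

Pigeonhole: the 21 workers are the holes and the 270 jobs are the pigeons.
If every worker held at most 12 jobs, the total would be at most 21 × 12 = 252, which is less than 270.
So some worker holds at least ⌈270/21⌉ = 13 jobs.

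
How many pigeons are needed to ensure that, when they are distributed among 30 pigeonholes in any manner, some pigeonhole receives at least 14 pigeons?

With 390 pigeons one could put exactly 13 in each of the 30 pigeonholes, and no pigeonhole would reach 14.
One more pigeon must land in a pigeonhole that already has 13, giving it 14.
So 30 × 13 + 1 = 391 pigeons are required.

391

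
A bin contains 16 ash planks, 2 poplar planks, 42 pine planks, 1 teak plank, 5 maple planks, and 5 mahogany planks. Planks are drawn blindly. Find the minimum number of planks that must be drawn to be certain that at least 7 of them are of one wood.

26

An adversary could hand out at most 6 planks per wood (4 woods run out sooner): 6 + 2 + 6 + 1 + 5 + 5 = 25 planks and still no wood has 7.
Pigeonhole: one more plank lands in a wood already at 6, so 26 draws are enough and 25 are not.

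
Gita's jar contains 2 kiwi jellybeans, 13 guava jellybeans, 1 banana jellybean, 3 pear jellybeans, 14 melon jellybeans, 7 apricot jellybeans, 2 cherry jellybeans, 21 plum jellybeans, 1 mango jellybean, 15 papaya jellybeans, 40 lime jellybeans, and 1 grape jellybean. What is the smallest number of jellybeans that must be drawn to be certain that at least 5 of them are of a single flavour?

By the pigeonhole principle, put each drawn jellybean into a box by flavour. The largest draw with every box below 5 takes min(count, 4) from each flavour; flavours with fewer than 4 contribute all they have.
Σ min(cᵢ, 4) = 2 + 4 + 1 + 3 + 4 + 4 + 2 + 4 + 1 + 4 + 4 + 1 = 34.
Draw number 34 + 1 = 35 must push one box to 5.

35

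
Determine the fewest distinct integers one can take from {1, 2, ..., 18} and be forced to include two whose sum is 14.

13

Two chosen integers sum to 14 exactly when both halves of some pair {x, 14−x} with 1 ≤ x ≤ 14−x ≤ 13 are chosen — 6 such pairs.
The remaining 6 elements (those with no distinct partner in range) can never complete a 14-sum, so the worst case takes all of them and one from each pair: 6 + 6 = 12.
Pigeonhole: the 13th integer has to be the second member of some pair, so 12 + 1 = 13.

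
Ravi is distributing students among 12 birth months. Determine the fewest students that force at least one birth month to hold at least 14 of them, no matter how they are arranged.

157

With 156 students one could put exactly 13 in each of the 12 birth months, and no birth month would reach 14.
By the pigeonhole principle, one more student must land in a birth month that already has 13, giving it 14.
So 12 × 13 + 1 = 157 students are required.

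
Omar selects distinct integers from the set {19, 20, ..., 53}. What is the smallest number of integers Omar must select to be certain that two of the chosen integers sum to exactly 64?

23

Two chosen integers sum to 64 exactly when both halves of some pair {x, 64−x} with 19 ≤ x ≤ 64−x ≤ 45 are chosen — 13 such pairs.
The remaining 9 elements (those with no distinct partner in range) can never complete a 64-sum, so the worst case takes all of them and one from each pair: 9 + 13 = 22.
By pigeonhole, the 23rd integer has to be the second member of some pair, so 22 + 1 = 23.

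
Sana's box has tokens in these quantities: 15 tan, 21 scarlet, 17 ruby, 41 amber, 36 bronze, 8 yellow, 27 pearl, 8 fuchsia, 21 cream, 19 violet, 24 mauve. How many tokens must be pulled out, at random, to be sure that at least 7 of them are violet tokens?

225

In the worst case for collecting violet tokens, every non-violet token comes out first.
There are 15 + 21 + 17 + 41 + 36 + 8 + 27 + 8 + 21 + 24 = 218 non-violet tokens altogether.
After those, each further token must be violet, so 218 + 7 = 225 draws guarantee 7 violet tokens.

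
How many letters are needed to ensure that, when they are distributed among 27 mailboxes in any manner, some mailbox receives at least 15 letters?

With 378 letters one could put exactly 14 in each of the 27 mailboxes, and no mailbox would reach 15.
One more letter must land in a mailbox that already has 14, giving it 15.
So 27 × 14 + 1 = 379 letters are required.

379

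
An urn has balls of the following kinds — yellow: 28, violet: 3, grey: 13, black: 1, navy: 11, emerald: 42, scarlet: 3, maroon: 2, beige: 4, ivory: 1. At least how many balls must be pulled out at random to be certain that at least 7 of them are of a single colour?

39

Pigeonhole: the 10 colours are the holes; the balls drawn are the pigeons.
To avoid 7 of any one colour, the worst case takes at most 6 of each colour, or every ball of a colour that has fewer than 6.
That gives 6 + 3 + 6 + 1 + 6 + 6 + 3 + 2 + 4 + 1 = 38 balls with no colour reaching 7.
The next ball forces some colour to 7, so 38 + 1 = 39.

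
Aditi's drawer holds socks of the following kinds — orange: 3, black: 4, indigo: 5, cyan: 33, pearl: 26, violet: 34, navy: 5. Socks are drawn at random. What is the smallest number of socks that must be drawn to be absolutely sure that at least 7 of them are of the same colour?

By the pigeonhole principle, put each drawn sock into a box by colour. The largest draw with every box below 7 takes min(count, 6) from each colour; colours with fewer than 6 contribute all they have.
Σ min(cᵢ, 6) = 3 + 4 + 5 + 6 + 6 + 6 + 5 = 35.
Draw number 35 + 1 = 36 must push one box to 7.

36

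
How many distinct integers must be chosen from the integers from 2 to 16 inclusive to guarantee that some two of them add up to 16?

Group the elements by complementary pair {x, 16−x}: {2,14}, {3,13}, {4,12}, …, giving 6 two-element pairs, the single value 8 (it cannot pair with itself since the integers are distinct), and 2 integers whose partner 16−x falls outside [2,16].
Treating each of those 9 groups as a pigeonhole, one can pick one integer per group — 9 integers — with no two summing to 16.
The 10th integer lands in an occupied pair, forcing a sum of 16.

10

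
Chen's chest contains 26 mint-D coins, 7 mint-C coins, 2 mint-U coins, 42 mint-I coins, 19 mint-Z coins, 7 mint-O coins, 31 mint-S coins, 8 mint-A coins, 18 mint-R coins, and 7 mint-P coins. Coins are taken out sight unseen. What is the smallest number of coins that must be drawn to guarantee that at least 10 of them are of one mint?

77

By the pigeonhole principle, the 10 mints are the holes; the coins drawn are the pigeons.
To avoid 10 of any one mint, the worst case takes at most 9 of each mint, or every coin of a mint that has fewer than 9.
That gives 9 + 7 + 2 + 9 + 9 + 7 + 9 + 8 + 9 + 7 = 76 coins with no mint reaching 10.
The next coin forces some mint to 10, so 76 + 1 = 77.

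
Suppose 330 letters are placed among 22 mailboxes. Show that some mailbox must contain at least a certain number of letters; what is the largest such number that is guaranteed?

The 22 mailboxes are the holes and the 330 letters are the pigeons.
If every mailbox held at most 14 letters, the total would be at most 22 × 14 = 308, which is less than 330.
So some mailbox holds at least ⌈330/22⌉ = 15 letters.

15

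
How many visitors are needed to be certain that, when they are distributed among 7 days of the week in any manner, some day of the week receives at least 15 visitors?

99

With 98 visitors one could put exactly 14 in each of the 7 days of the week, and no day of the week would reach 15.
One more visitor must land in a day of the week that already has 14, giving it 15.
So 7 × 14 + 1 = 99 visitors are required.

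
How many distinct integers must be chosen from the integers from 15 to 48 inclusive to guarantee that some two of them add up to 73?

Group the elements by complementary pair {x, 73−x}: {25,48}, {26,47}, {27,46}, …, giving 12 two-element pairs and 10 integers whose partner 73−x falls outside [15,48].
Pigeonhole: treating each of those 22 groups as a pigeonhole, one can pick one integer per group — 22 integers — with no two summing to 73.
The 23rd integer lands in an occupied pair, forcing a sum of 73.

23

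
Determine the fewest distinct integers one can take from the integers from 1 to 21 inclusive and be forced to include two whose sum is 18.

A set avoiding the sum 18 can contain at most one of each pair {x, 18−x}, plus the 5 elements whose complement lies outside the range or equal to its own complement.
The integers 9, …, 21 (13 of them) are such a set: any two sum to at least 9+10 = 19 > 18.
Any 14th integer completes one of the 8 pairs, so 14 choices force a sum of 18.

14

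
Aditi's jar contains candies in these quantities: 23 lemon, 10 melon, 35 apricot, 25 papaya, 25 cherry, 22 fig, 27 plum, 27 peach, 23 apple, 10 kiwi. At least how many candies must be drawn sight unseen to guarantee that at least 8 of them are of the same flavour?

71

An adversary could hand out at most 7 candies per flavour: 7 + 7 + 7 + 7 + 7 + 7 + 7 + 7 + 7 + 7 = 70 candies and still no flavour has 8.
One more candy lands in a flavour already at 7, so 71 draws are enough and 70 are not.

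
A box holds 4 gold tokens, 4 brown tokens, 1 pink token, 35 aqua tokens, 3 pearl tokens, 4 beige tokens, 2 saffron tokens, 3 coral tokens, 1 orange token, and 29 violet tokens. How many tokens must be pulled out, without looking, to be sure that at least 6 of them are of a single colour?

33

An adversary could hand out at most 5 tokens per colour (8 colours run out sooner): 4 + 4 + 1 + 5 + 3 + 4 + 2 + 3 + 1 + 5 = 32 tokens and still no colour has 6.
Pigeonhole: one more token lands in a colour already at 5, so 33 draws are enough and 32 are not.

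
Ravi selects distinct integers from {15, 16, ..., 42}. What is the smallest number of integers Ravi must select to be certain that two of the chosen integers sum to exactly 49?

Two chosen integers sum to 49 exactly when both halves of some pair {x, 49−x} with 15 ≤ x ≤ 49−x ≤ 34 are chosen — 10 such pairs.
The remaining 8 elements (those with no distinct partner in range) can never complete a 49-sum, so the worst case takes all of them and one from each pair: 8 + 10 = 18.
Pigeonhole: the 19th integer has to be the second member of some pair, so 18 + 1 = 19.

19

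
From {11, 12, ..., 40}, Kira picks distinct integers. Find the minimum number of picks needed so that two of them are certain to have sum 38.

Two chosen integers sum to 38 exactly when both halves of some pair {x, 38−x} with 11 ≤ x ≤ 38−x ≤ 27 are chosen — 8 such pairs.
The remaining 14 elements (those with no distinct partner in range) can never complete a 38-sum, so the worst case takes all of them and one from each pair: 14 + 8 = 22.
Pigeonhole: the 23rd integer has to be the second member of some pair, so 22 + 1 = 23.

23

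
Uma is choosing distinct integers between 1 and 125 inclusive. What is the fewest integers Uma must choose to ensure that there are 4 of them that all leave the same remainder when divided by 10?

The 10 residue classes mod 10 are the pigeonholes.
With 30 integers one could put 3 in each residue class and have no class reach 4.
The 31st integer pushes some class to 4, so 10·3 + 1 = 31.

31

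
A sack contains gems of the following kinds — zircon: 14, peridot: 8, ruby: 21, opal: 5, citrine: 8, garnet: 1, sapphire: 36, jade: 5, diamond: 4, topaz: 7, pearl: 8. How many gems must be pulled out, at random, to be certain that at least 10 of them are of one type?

An adversary could hand out at most 9 gems per type (8 types run out sooner): 9 + 8 + 9 + 5 + 8 + 1 + 9 + 5 + 4 + 7 + 8 = 73 gems and still no type has 10.
One more gem lands in a type already at 9, so 74 draws are enough and 73 are not.

74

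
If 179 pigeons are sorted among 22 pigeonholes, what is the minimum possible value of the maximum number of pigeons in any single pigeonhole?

The 22 pigeonholes are the holes and the 179 pigeons are the pigeons.
If every pigeonhole held at most 8 pigeons, the total would be at most 22 × 8 = 176, which is less than 179.
So some pigeonhole holds at least ⌈179/22⌉ = 9 pigeons.

9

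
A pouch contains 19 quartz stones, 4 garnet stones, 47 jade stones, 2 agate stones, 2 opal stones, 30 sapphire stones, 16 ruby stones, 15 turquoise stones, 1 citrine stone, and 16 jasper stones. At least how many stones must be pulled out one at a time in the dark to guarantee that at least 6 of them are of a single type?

40

Put each drawn stone into a box by type. The largest draw with every box below 6 takes min(count, 5) from each type; types with fewer than 5 contribute all they have.
Σ min(cᵢ, 5) = 5 + 4 + 5 + 2 + 2 + 5 + 5 + 5 + 1 + 5 = 39.
Draw number 39 + 1 = 40 must push one box to 6.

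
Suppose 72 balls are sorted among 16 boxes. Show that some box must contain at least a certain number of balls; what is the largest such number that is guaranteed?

The 16 boxes are the holes and the 72 balls are the pigeons.
If every box held at most 4 balls, the total would be at most 16 × 4 = 64, which is less than 72.
So some box holds at least ⌈72/16⌉ = 5 balls.

5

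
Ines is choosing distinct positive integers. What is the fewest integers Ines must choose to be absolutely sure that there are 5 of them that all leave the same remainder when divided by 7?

The 7 residue classes mod 7 are the pigeonholes.
With 28 integers one could put 4 in each residue class and have no class reach 5.
The 29th integer pushes some class to 5, so 7·4 + 1 = 29.

29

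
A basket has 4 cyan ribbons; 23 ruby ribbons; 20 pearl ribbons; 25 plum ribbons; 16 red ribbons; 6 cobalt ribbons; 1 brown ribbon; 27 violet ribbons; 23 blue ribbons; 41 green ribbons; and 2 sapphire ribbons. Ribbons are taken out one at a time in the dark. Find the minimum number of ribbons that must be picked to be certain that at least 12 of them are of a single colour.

Put each drawn ribbon into a box by colour. The largest draw with every box below 12 takes min(count, 11) from each colour; colours with fewer than 11 contribute all they have.
Σ min(cᵢ, 11) = 4 + 11 + 11 + 11 + 11 + 6 + 1 + 11 + 11 + 11 + 2 = 90.
Draw number 90 + 1 = 91 must push one box to 12.

91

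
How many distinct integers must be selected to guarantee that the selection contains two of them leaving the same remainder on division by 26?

The 26 residue classes mod 26 are the pigeonholes.
With 26 integers one could put 1 in each residue class and have no class reach 2.
The 27th integer pushes some class to 2, so 26·1 + 1 = 27.

27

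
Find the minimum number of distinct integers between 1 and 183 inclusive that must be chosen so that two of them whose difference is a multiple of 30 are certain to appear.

31

Integers whose pairwise differences are multiples of 30 are exactly those sharing a remainder mod 30. By pigeonhole, the 30 residue classes mod 30 are the pigeonholes.
With 30 integers one could put 1 in each residue class and have no class reach 2.
The 31st integer pushes some class to 2, so 30·1 + 1 = 31.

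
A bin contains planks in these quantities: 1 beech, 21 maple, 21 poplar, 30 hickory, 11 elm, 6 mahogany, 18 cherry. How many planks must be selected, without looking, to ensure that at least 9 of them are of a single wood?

An adversary could hand out at most 8 planks per wood (beech, mahogany run out sooner): 1 + 8 + 8 + 8 + 8 + 6 + 8 = 47 planks and still no wood has 9.
Pigeonhole: one more plank lands in a wood already at 8, so 48 draws are enough and 47 are not.

48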